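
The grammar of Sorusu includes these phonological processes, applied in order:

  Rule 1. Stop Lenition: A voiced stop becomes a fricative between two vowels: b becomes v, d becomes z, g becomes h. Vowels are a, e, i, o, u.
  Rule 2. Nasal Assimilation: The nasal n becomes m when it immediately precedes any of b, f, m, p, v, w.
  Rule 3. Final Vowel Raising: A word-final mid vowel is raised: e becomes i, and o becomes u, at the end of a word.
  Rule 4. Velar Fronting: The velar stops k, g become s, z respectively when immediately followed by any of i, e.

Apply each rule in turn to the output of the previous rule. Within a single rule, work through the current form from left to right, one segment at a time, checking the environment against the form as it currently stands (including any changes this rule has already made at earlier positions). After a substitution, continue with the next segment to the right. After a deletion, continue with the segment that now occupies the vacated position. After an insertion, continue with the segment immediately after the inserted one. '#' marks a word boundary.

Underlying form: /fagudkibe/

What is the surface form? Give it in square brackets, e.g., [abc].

Rule 1 Stop Lenition: [fagudkibe] → [fahudkive]
Rule 2 Nasal Assimilation: no change — [fahudkive]
Rule 3 Final Vowel Raising: [fahudkive] → [fahudkivi]
Rule 4 Velar Fronting: [fahudkivi] → [fahudsivi]

[fahudsivi]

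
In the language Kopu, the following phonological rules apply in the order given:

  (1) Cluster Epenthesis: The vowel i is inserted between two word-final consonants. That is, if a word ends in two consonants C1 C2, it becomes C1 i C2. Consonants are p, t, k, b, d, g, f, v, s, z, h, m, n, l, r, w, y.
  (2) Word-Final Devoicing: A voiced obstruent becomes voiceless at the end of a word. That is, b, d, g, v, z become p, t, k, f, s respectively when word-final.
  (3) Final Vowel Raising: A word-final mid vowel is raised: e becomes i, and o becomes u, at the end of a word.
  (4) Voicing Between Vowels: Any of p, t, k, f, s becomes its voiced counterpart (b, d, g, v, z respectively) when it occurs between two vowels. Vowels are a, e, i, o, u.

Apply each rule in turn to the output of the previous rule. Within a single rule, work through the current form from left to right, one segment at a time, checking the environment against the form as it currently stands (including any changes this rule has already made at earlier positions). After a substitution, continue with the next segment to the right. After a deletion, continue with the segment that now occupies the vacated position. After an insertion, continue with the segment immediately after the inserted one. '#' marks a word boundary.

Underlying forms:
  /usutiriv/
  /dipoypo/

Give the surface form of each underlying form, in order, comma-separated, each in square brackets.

[uzudirif], [diboypu]

/usutiriv/:
  (1) Cluster Epenthesis: no change — [usutiriv]
  (2) Word-Final Devoicing: [usutiriv] → [usutirif]
  (3) Final Vowel Raising: no change — [usutirif]
  (4) Voicing Between Vowels: [usutirif] → [uzudirif]
/dipoypo/:
  (1) Cluster Epenthesis: no change — [dipoypo]
  (2) Word-Final Devoicing: no change — [dipoypo]
  (3) Final Vowel Raising: [dipoypo] → [dipoypu]
  (4) Voicing Between Vowels: [dipoypu] → [diboypu]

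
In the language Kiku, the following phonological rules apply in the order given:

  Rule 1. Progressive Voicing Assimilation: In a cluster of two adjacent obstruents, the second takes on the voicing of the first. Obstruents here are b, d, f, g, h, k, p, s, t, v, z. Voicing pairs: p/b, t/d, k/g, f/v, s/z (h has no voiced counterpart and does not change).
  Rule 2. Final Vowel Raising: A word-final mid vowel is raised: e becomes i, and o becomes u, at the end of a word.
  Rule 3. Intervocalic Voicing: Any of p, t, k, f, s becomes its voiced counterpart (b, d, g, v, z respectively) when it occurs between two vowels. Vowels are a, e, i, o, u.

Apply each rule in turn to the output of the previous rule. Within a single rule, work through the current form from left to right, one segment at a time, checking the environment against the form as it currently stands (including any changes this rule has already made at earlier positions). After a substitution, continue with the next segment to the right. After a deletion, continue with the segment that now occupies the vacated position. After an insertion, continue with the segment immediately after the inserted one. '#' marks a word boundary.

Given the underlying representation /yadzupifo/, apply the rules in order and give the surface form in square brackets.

Rule 1 Progressive Voicing Assimilation: no change — [yadzupifo]
Rule 2 Final Vowel Raising: [yadzupifo] → [yadzupifu]
Rule 3 Intervocalic Voicing: [yadzupifu] → [yadzubivu]

[yadzubivu]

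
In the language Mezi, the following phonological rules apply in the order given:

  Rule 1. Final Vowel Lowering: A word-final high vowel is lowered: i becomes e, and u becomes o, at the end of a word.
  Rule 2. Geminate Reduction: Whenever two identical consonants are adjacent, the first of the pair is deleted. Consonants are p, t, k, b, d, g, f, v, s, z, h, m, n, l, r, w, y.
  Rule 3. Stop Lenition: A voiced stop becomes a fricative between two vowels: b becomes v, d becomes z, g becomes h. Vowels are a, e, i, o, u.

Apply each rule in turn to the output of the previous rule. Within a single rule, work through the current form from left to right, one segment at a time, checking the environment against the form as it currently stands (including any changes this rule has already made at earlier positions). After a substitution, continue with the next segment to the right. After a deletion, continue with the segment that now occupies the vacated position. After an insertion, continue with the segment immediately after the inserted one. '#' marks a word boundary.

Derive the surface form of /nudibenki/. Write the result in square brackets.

Rule 1 Final Vowel Lowering: [nudibenki] → [nudibenke]
Rule 2 Geminate Reduction: no change — [nudibenke]
Rule 3 Stop Lenition: [nudibenke] → [nuzivenke]

[nuzivenke]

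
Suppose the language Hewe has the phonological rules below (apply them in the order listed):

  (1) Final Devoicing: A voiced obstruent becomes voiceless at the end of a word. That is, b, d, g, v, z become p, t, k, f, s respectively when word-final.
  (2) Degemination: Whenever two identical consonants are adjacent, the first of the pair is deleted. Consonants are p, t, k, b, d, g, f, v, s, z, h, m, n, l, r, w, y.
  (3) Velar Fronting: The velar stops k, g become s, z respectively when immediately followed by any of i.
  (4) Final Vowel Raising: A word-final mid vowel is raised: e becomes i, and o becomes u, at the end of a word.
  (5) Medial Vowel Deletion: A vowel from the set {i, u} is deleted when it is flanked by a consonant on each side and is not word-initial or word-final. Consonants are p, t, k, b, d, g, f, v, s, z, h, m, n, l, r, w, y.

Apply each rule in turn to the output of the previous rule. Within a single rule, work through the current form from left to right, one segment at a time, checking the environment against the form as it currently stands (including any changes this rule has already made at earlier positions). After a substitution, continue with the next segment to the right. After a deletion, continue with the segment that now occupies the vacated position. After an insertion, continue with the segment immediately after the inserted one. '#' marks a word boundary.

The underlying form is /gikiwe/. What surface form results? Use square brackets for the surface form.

(1) Final Devoicing: no change — [gikiwe]
(2) Degemination: no change — [gikiwe]
(3) Velar Fronting: [gikiwe] → [zisiwe]
(4) Final Vowel Raising: [zisiwe] → [zisiwi]
(5) Medial Vowel Deletion: [zisiwi] → [zswi]

[zswi]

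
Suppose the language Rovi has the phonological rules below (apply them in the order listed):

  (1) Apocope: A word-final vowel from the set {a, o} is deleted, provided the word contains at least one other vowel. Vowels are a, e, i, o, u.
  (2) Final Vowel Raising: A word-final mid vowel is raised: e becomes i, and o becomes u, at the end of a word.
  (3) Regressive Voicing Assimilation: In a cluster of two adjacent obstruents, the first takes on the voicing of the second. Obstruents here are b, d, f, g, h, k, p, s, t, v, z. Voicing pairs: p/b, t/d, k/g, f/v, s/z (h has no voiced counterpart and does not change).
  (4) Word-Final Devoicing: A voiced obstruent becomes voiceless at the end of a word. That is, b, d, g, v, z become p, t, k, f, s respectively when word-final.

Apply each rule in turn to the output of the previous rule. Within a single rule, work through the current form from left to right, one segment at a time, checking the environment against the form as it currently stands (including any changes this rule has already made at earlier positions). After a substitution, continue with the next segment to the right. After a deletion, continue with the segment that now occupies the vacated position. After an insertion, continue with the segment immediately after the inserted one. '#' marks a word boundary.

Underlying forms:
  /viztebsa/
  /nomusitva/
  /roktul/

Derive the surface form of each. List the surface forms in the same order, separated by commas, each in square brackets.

/viztebsa/:
  (1) Apocope: [viztebsa] → [viztebs]
  (2) Final Vowel Raising: no change — [viztebs]
  (3) Regressive Voicing Assimilation: [viztebs] → [visteps]
  (4) Word-Final Devoicing: no change — [visteps]
/nomusitva/:
  (1) Apocope: [nomusitva] → [nomusitv]
  (2) Final Vowel Raising: no change — [nomusitv]
  (3) Regressive Voicing Assimilation: [nomusitv] → [nomusidv]
  (4) Word-Final Devoicing: [nomusidv] → [nomusidf]
/roktul/:
  (1) Apocope: no change — [roktul]
  (2) Final Vowel Raising: no change — [roktul]
  (3) Regressive Voicing Assimilation: no change — [roktul]
  (4) Word-Final Devoicing: no change — [roktul]

[visteps], [nomusidf], [roktul]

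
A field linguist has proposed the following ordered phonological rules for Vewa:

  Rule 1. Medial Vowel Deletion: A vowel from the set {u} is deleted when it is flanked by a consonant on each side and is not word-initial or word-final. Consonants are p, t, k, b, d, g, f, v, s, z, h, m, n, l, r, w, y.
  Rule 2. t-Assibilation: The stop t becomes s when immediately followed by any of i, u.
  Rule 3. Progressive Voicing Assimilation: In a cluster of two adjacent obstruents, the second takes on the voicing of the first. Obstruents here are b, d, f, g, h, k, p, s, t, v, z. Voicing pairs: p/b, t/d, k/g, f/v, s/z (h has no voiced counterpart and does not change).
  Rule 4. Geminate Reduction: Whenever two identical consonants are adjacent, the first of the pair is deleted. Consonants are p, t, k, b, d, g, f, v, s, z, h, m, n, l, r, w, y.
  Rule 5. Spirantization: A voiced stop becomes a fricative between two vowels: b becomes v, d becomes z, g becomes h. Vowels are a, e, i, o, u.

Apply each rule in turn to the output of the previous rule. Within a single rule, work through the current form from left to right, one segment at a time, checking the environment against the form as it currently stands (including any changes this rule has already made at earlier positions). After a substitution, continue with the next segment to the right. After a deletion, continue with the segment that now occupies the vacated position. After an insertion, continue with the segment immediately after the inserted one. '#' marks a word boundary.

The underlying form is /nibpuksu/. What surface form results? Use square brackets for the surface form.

Rule 1 Medial Vowel Deletion: [nibpuksu] → [nibpksu]
Rule 2 t-Assibilation: no change — [nibpksu]
Rule 3 Progressive Voicing Assimilation: [nibpksu] → [nibbgzu]
Rule 4 Geminate Reduction: [nibbgzu] → [nibgzu]
Rule 5 Spirantization: no change — [nibgzu]

[nibgzu]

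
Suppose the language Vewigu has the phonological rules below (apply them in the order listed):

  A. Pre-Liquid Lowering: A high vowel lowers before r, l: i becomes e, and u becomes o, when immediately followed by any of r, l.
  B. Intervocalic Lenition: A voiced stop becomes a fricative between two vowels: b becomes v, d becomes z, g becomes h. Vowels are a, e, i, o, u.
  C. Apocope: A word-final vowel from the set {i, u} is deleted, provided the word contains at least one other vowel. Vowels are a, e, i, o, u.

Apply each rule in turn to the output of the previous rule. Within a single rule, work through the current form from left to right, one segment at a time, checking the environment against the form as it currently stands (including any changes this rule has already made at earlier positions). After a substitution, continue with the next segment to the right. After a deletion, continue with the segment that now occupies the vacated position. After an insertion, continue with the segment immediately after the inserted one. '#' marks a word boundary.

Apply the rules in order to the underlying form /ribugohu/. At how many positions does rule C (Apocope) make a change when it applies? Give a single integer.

1

A Pre-Liquid Lowering: no change — [ribugohu]
B Intervocalic Lenition: [ribugohu] → [rivuhohu]
C Apocope: [rivuhohu] → [rivuhoh]
Rule C changed 1 position(s).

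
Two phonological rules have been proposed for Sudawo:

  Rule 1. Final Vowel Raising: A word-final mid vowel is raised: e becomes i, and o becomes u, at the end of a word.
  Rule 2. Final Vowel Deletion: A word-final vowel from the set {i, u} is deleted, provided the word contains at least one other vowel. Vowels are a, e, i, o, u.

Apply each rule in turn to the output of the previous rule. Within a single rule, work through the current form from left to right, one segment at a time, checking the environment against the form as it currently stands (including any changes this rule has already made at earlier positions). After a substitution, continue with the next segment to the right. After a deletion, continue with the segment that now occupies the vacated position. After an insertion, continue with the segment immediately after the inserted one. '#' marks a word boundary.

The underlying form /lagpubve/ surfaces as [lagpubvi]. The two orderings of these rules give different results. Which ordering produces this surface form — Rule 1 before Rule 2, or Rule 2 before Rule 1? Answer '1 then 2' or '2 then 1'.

Order 1 then 2:
  1 Final Vowel Raising: [lagpubve] → [lagpubvi]
  2 Final Vowel Deletion: [lagpubvi] → [lagpubv]
  result: [lagpubv]
Order 2 then 1:
  2 Final Vowel Deletion: no change — [lagpubve]
  1 Final Vowel Raising: [lagpubve] → [lagpubvi]
  result: [lagpubvi]

2 then 1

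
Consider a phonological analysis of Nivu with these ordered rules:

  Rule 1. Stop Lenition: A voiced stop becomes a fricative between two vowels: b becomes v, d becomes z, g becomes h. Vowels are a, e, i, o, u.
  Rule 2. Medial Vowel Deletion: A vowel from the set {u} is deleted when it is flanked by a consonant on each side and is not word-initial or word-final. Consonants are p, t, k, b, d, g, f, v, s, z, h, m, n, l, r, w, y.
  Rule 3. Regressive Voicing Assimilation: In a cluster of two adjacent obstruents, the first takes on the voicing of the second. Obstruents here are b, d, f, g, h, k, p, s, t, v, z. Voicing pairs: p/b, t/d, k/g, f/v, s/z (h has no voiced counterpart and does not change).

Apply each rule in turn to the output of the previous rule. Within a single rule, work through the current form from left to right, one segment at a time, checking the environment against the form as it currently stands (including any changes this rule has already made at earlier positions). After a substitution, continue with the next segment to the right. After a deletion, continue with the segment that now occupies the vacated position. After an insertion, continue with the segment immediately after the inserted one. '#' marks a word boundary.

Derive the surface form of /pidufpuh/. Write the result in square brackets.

Rule 1 Stop Lenition: [pidufpuh] → [pizufpuh]
Rule 2 Medial Vowel Deletion: [pizufpuh] → [pizfph]
Rule 3 Regressive Voicing Assimilation: [pizfph] → [pisfph]

[pisfph]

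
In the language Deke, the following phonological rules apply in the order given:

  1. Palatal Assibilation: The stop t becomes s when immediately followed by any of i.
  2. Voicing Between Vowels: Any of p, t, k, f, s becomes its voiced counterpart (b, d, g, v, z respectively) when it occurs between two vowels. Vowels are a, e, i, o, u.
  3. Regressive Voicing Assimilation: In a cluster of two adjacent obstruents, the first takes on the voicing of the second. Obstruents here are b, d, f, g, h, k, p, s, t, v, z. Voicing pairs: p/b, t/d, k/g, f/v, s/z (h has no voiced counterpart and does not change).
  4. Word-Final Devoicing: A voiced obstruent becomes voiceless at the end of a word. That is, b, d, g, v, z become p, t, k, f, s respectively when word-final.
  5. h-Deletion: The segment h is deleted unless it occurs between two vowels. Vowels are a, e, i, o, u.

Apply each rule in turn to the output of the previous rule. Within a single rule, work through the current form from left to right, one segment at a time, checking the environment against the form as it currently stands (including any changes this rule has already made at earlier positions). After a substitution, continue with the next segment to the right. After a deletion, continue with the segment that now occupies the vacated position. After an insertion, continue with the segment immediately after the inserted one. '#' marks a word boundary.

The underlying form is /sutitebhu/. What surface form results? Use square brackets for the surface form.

[suzidepu]

1 Palatal Assibilation: [sutitebhu] → [susitebhu]
2 Voicing Between Vowels: [susitebhu] → [suzidebhu]
3 Regressive Voicing Assimilation: [suzidebhu] → [suzidephu]
4 Word-Final Devoicing: no change — [suzidephu]
5 h-Deletion: [suzidephu] → [suzidepu]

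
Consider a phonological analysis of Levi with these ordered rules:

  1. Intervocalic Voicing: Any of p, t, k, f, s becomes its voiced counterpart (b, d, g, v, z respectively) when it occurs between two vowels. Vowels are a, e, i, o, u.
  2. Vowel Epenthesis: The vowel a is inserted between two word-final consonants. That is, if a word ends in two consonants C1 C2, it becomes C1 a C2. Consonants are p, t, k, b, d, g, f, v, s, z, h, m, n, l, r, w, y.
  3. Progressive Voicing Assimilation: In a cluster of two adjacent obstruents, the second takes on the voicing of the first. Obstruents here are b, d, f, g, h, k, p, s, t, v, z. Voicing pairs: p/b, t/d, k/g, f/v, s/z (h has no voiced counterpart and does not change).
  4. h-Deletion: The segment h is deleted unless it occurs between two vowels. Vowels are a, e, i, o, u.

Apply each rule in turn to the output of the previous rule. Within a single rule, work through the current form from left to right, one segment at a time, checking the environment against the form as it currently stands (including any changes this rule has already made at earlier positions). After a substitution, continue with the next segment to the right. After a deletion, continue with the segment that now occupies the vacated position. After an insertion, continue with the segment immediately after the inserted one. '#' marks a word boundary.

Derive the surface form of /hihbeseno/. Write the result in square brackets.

1 Intervocalic Voicing: [hihbeseno] → [hihbezeno]
2 Vowel Epenthesis: no change — [hihbezeno]
3 Progressive Voicing Assimilation: [hihbezeno] → [hihpezeno]
4 h-Deletion: [hihpezeno] → [ipezeno]

[ipezeno]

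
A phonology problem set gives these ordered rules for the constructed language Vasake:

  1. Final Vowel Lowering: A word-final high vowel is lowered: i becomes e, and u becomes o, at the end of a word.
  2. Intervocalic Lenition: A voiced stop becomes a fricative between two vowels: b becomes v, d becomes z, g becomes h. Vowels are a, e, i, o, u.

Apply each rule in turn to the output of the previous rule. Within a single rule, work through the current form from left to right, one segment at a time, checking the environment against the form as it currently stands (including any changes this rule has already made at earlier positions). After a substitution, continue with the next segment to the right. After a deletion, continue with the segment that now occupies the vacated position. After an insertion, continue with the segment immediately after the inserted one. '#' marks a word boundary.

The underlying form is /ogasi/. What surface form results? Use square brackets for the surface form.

1 Final Vowel Lowering: [ogasi] → [ogase]
2 Intervocalic Lenition: [ogase] → [ohase]

[ohase]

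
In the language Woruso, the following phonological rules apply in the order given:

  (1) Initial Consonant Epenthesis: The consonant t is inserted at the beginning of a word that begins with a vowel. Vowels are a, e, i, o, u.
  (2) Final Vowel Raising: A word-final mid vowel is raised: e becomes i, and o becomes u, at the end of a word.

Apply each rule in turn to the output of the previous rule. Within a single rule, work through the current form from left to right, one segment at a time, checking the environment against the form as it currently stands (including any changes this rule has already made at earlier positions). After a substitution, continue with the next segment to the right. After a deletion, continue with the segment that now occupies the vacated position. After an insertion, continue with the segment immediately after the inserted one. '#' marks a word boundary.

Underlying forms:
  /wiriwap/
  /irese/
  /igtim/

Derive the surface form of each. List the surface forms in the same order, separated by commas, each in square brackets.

[wiriwap], [tiresi], [tigtim]

/wiriwap/:
  (1) Initial Consonant Epenthesis: no change — [wiriwap]
  (2) Final Vowel Raising: no change — [wiriwap]
/irese/:
  (1) Initial Consonant Epenthesis: [irese] → [tirese]
  (2) Final Vowel Raising: [tirese] → [tiresi]
/igtim/:
  (1) Initial Consonant Epenthesis: [igtim] → [tigtim]
  (2) Final Vowel Raising: no change — [tigtim]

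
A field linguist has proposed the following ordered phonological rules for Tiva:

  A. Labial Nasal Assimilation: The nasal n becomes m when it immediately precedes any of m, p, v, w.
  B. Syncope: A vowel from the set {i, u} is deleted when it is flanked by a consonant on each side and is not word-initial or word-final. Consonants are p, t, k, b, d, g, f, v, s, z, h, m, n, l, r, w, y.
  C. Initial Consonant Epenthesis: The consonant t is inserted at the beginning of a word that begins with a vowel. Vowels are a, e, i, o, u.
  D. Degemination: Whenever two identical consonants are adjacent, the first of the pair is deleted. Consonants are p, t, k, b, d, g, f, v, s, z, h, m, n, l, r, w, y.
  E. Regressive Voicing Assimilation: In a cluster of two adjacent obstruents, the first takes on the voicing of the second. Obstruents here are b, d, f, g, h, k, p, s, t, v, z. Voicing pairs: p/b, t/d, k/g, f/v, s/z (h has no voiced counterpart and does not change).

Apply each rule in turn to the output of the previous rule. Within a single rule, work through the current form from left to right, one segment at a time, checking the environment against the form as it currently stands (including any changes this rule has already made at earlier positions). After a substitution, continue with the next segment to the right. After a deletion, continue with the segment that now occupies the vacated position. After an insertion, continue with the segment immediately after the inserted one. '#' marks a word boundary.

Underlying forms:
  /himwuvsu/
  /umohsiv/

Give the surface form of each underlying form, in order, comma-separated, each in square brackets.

/himwuvsu/:
  A Labial Nasal Assimilation: no change — [himwuvsu]
  B Syncope: [himwuvsu] → [hmwvsu]
  C Initial Consonant Epenthesis: no change — [hmwvsu]
  D Degemination: no change — [hmwvsu]
  E Regressive Voicing Assimilation: [hmwvsu] → [hmwfsu]
/umohsiv/:
  A Labial Nasal Assimilation: no change — [umohsiv]
  B Syncope: [umohsiv] → [umohsv]
  C Initial Consonant Epenthesis: [umohsv] → [tumohsv]
  D Degemination: no change — [tumohsv]
  E Regressive Voicing Assimilation: [tumohsv] → [tumohzv]

[hmwfsu], [tumohzv]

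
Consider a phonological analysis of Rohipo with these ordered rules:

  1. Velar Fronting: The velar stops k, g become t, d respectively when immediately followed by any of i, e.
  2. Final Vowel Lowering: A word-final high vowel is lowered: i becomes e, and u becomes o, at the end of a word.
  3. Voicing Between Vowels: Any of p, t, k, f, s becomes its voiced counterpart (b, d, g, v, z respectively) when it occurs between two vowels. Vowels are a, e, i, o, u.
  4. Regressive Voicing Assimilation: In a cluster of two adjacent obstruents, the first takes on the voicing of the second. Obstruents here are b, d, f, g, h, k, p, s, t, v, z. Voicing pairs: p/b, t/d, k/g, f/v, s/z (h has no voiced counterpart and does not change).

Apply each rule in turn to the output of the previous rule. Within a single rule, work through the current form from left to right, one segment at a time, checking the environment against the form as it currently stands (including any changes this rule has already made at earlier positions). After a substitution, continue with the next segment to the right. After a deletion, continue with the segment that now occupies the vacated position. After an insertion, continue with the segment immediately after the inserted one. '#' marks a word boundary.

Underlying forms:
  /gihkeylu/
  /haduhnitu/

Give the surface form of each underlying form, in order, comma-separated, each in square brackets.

[dihteylo], [haduhnido]

/gihkeylu/:
  1 Velar Fronting: [gihkeylu] → [dihteylu]
  2 Final Vowel Lowering: [dihteylu] → [dihteylo]
  3 Voicing Between Vowels: no change — [dihteylo]
  4 Regressive Voicing Assimilation: no change — [dihteylo]
/haduhnitu/:
  1 Velar Fronting: no change — [haduhnitu]
  2 Final Vowel Lowering: [haduhnitu] → [haduhnito]
  3 Voicing Between Vowels: [haduhnito] → [haduhnido]
  4 Regressive Voicing Assimilation: no change — [haduhnido]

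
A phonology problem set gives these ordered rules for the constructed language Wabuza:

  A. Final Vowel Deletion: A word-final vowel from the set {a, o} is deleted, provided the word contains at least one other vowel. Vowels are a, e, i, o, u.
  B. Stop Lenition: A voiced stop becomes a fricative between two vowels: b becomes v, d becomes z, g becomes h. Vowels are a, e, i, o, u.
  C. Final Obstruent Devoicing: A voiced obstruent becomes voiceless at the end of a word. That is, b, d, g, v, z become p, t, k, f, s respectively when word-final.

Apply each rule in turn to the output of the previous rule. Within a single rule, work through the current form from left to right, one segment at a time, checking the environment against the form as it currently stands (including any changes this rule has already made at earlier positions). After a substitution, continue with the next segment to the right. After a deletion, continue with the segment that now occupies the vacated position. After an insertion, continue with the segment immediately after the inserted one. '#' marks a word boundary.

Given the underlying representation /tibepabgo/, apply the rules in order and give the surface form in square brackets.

[tivepabk]

A Final Vowel Deletion: [tibepabgo] → [tibepabg]
B Stop Lenition: [tibepabg] → [tivepabg]
C Final Obstruent Devoicing: [tivepabg] → [tivepabk]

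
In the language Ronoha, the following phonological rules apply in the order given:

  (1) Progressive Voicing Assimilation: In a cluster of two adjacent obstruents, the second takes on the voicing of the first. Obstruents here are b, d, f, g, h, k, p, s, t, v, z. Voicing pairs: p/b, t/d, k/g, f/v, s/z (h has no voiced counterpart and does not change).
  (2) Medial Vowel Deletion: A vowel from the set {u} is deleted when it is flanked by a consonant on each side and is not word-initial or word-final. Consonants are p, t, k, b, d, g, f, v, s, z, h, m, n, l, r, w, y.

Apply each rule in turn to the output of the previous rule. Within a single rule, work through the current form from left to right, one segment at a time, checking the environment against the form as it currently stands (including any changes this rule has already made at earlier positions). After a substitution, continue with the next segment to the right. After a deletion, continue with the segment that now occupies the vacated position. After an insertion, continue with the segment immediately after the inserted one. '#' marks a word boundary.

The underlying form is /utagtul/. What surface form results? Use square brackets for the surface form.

[utagdl]

(1) Progressive Voicing Assimilation: [utagtul] → [utagdul]
(2) Medial Vowel Deletion: [utagdul] → [utagdl]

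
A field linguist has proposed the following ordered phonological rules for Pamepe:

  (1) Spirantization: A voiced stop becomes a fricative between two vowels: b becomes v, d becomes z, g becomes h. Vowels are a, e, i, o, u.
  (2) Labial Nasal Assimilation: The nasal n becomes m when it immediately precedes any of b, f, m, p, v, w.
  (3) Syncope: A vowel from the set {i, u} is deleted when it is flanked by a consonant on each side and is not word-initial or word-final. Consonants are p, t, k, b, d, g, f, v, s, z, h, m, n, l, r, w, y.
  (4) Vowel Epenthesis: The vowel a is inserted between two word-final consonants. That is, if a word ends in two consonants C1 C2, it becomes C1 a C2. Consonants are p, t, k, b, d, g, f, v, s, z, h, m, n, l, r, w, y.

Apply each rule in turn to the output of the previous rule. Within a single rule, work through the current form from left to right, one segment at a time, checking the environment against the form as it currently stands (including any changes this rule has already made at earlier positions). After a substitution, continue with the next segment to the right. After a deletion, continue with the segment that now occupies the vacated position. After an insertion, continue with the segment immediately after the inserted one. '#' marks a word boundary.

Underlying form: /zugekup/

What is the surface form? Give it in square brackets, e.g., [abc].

(1) Spirantization: [zugekup] → [zuhekup]
(2) Labial Nasal Assimilation: no change — [zuhekup]
(3) Syncope: [zuhekup] → [zhekp]
(4) Vowel Epenthesis: [zhekp] → [zhekap]

[zhekap]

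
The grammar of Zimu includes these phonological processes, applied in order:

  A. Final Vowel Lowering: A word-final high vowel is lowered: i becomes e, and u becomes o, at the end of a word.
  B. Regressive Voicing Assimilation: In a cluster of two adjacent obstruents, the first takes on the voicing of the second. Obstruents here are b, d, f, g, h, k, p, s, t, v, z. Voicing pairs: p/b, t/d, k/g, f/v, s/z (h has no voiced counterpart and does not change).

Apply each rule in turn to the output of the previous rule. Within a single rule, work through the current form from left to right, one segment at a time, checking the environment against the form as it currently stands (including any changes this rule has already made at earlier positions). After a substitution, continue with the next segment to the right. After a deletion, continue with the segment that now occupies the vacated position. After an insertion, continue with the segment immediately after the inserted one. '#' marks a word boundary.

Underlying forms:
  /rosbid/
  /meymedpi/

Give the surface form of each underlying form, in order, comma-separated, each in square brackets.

[rozbid], [meymetpe]

/rosbid/:
  A Final Vowel Lowering: no change — [rosbid]
  B Regressive Voicing Assimilation: [rosbid] → [rozbid]
/meymedpi/:
  A Final Vowel Lowering: [meymedpi] → [meymedpe]
  B Regressive Voicing Assimilation: [meymedpe] → [meymetpe]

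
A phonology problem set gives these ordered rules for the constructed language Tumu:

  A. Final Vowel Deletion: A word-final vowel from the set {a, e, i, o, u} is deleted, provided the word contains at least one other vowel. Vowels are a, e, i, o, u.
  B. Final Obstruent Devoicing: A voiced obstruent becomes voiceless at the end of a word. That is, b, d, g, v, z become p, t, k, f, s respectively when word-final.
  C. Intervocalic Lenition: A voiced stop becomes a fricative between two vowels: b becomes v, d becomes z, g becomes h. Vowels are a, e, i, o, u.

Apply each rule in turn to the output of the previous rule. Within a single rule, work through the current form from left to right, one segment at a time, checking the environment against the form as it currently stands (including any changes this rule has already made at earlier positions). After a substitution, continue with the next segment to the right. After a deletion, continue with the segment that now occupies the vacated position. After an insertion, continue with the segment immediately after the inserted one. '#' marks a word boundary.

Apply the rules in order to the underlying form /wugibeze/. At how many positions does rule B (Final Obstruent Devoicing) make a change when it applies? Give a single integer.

A Final Vowel Deletion: [wugibeze] → [wugibez]
B Final Obstruent Devoicing: [wugibez] → [wugibes]
C Intervocalic Lenition: [wugibes] → [wuhives]
Rule B changed 1 position(s).

1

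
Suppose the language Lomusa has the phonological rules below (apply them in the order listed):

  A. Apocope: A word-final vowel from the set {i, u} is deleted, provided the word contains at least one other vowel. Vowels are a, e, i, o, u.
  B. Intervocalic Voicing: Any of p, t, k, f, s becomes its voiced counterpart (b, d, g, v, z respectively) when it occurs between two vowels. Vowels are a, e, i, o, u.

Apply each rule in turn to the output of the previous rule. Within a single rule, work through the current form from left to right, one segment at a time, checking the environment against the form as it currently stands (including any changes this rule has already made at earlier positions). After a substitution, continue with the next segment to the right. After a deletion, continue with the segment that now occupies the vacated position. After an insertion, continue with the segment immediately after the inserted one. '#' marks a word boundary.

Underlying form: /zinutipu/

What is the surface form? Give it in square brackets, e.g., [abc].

[zinudip]

A Apocope: [zinutipu] → [zinutip]
B Intervocalic Voicing: [zinutip] → [zinudip]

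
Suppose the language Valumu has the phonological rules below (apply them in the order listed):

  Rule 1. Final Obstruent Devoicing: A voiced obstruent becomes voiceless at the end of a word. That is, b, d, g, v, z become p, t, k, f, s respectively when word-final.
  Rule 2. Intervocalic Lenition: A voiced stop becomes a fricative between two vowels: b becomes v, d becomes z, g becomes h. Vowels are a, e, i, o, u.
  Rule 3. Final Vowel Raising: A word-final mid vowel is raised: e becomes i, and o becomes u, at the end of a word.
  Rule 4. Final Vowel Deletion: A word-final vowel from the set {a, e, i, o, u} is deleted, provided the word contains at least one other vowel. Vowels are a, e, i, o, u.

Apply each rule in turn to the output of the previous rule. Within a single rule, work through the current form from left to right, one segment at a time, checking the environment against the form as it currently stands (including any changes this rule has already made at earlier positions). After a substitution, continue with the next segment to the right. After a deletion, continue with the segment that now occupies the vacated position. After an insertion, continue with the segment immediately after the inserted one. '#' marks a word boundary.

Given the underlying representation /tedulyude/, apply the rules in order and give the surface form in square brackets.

Rule 1 Final Obstruent Devoicing: no change — [tedulyude]
Rule 2 Intervocalic Lenition: [tedulyude] → [tezulyuze]
Rule 3 Final Vowel Raising: [tezulyuze] → [tezulyuzi]
Rule 4 Final Vowel Deletion: [tezulyuzi] → [tezulyuz]

[tezulyuz]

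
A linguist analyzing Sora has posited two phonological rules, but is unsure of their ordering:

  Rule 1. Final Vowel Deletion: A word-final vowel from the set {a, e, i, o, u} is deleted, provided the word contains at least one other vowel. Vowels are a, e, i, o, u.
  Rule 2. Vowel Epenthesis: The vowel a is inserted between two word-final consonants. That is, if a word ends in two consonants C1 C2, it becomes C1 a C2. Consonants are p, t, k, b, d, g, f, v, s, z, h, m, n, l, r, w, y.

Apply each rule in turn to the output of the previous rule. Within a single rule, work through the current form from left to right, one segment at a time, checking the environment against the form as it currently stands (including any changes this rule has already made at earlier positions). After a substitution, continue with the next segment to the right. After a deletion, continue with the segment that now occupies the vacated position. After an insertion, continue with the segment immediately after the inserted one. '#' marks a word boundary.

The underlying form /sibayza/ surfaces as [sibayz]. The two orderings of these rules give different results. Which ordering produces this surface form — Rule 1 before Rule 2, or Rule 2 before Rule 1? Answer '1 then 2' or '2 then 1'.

2 then 1

Order 1 then 2:
  1 Final Vowel Deletion: [sibayza] → [sibayz]
  2 Vowel Epenthesis: [sibayz] → [sibayaz]
  result: [sibayaz]
Order 2 then 1:
  2 Vowel Epenthesis: no change — [sibayza]
  1 Final Vowel Deletion: [sibayza] → [sibayz]
  result: [sibayz]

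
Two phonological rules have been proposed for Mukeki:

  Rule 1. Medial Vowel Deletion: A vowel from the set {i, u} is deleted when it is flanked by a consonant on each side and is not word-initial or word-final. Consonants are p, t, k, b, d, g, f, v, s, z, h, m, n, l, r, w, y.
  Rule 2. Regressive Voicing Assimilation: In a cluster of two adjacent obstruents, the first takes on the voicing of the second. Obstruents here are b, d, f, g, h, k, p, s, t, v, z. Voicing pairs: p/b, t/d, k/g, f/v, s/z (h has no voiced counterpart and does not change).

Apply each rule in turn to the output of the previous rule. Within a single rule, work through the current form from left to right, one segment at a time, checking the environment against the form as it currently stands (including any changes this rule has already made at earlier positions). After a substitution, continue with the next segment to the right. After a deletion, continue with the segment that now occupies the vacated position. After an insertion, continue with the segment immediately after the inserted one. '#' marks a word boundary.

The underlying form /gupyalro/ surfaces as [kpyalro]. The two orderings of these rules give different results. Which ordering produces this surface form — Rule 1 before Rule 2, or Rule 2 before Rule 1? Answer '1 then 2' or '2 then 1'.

1 then 2

Order 1 then 2:
  1 Medial Vowel Deletion: [gupyalro] → [gpyalro]
  2 Regressive Voicing Assimilation: [gpyalro] → [kpyalro]
  result: [kpyalro]
Order 2 then 1:
  2 Regressive Voicing Assimilation: no change — [gupyalro]
  1 Medial Vowel Deletion: [gupyalro] → [gpyalro]
  result: [gpyalro]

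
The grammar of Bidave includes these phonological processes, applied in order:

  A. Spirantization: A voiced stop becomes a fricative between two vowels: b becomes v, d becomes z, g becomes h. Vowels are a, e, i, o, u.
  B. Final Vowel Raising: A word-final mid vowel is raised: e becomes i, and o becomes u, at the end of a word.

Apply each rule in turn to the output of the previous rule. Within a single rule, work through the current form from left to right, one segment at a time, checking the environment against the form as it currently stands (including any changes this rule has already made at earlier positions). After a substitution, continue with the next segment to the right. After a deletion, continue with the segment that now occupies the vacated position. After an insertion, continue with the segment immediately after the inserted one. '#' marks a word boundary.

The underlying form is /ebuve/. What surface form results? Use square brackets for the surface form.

[evuvi]

A Spirantization: [ebuve] → [evuve]
B Final Vowel Raising: [evuve] → [evuvi]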